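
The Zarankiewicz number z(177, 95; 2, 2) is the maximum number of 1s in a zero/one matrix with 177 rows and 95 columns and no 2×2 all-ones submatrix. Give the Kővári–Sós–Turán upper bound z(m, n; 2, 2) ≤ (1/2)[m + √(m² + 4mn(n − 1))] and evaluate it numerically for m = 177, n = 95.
z(177, 95; 2, 2) ≤ (1/2)[177 + √(177² + 4·177·95·94)] = (1/2)[177 + √6353769] = 1348.8342

Kővári–Sós–Turán: let r_1, ..., r_177 be the row sums and z = Σ r_i the total number of 1s. Each pair of columns can share at most one row with both entries 1 (else a 2×2 all-ones block appears), so Σ_i C(r_i, 2) ≤ C(95, 2) = 4465. By convexity Σ_i C(r_i, 2) ≥ 177·C(z/177, 2) = z(z − 177)/(2·177), giving z² − 177z − 177·95·94 ≤ 0 and hence z ≤ (1/2)[177 + √(31329 + 4·1580610)] = (1/2)[177 + √6353769] ≈ (1/2)(177 + 2520.6684) = 1348.8342.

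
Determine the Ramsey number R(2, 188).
R(2, 188) = 188

R(2, k) = k for all k ≥ 2: in a 2-colouring of K_k, either some edge is red (a red K_2) or all edges are blue (a blue K_k). And K_{187} coloured all-blue has no blue K_188, so R(2, 188) > 187. Hence R(2, 188) = 188.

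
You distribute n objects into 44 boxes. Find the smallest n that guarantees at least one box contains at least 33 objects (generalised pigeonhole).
n = (33 − 1)·44 + 1 = 1409

By the generalised pigeonhole principle, to guarantee some box contains ≥ r objects we need more than (r − 1) · k objects total. Threshold: n = (r − 1) · k + 1. With r = 33 and k = 44: n = 32 · 44 + 1 = 1408 + 1 = 1409. For n = 1408 = 32 · 44, we can put exactly 32 objects in every box, avoiding 33 in any single one — so 1409 is tight.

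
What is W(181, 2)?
W(181, 2) = 181 + 1 = 182

A 2-term AP is any pair of integers, so a monochromatic 2-AP exists iff some colour is used at least twice. With 181 colours, the colouring i ↦ i on {1, ..., 181} uses each colour once, avoiding any monochromatic pair, so W(181, 2) > 181. For {1, ..., 182}, pigeonhole forces two integers of the same colour, which form a monochromatic 2-AP. Hence W(181, 2) = 182.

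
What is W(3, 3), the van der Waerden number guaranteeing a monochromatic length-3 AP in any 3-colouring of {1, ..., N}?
W(3, 3) = 27

This is a classical value, W(3, 3) = 27, established by combining an explicit 3-colouring of {1, ..., 26} with no monochromatic 3-AP (giving the lower bound W(3, 3) > 26) and a finite case analysis / exhaustive computer search showing every 3-colouring of {1, ..., 27} has such an AP.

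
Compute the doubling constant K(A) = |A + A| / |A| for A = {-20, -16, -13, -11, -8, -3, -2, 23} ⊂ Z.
K = |A + A| / |A| = 32/8 = 4

Enumerate A + A = {a + b : a, b ∈ A}. With |A| = 8, there are |A|^2 = 64 ordered sum pairs; collecting distinct values, A + A = {-40, -36, -33, -32, -31, -29, -28, -27, -26, -24, -23, -22, -21, -19, -18, -16, -15, -14, -13, -11, -10, -6, -5, -4, 3, 7, 10, 12, 15, 20, 21, 46}, so |A + A| = 32. Thus K = 32/8 = 4. For comparison, the minimum possible |A + A| over all 8-element sets is 2·8 − 1 = 15 (so min K = 15/8), attained only by arithmetic progressions.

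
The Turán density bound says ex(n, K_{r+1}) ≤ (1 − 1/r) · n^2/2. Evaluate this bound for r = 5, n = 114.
Turán density bound = (4/5) · 114^2/2 = 25992/5 ≈ 5198.4

Turán's theorem: ex(n, K_{r+1}) is achieved by the complete r-partite Turán graph T(n, r) with parts as balanced as possible, and is at most (1 − 1/r) · n^2/2. For r = 5, n = 114: the density bound is (4/5) · 12996/2 = 25992/5 ≈ 5198.4. The integer-valued extremum is e(T(114, 5)) = 5198, which is strictly less than the density bound 25992/5 since 5 ∤ 114 (the parts of T(114, 5) cannot all be equal).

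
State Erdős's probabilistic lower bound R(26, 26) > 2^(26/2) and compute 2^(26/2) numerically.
2^(26/2) = 8192; so R(26, 26) > 8192

Colour each edge of K_n uniformly at random with red/blue. The expected number of monochromatic K_26 is C(n, 26) · 2 · 2^(−C(26,2)). If C(n, 26) · 2^(1 − C(26,2)) < 1, then with positive probability no monochromatic K_26 exists, so R(26, 26) > n. The standard estimate C(n, 26) ≤ n^26/26! shows this inequality holds whenever n ≤ 2^(26/2) (since 26! · 2^(C(26,2) − 1) > 2^(26^2/2) ≥ n^26). Hence R(26, 26) > 2^(26/2) = 8192.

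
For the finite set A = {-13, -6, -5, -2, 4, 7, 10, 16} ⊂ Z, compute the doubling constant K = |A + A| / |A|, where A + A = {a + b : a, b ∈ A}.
K = |A + A| / |A| = 29/8

Enumerate A + A = {a + b : a, b ∈ A}. With |A| = 8, there are |A|^2 = 64 ordered sum pairs; collecting distinct values, A + A = {-26, -19, -18, -15, -12, -11, -10, -9, -8, -7, -6, -4, -3, -2, -1, 1, 2, 3, 4, 5, 8, 10, 11, 14, 17, 20, 23, 26, 32}, so |A + A| = 29. Thus K = 29/8. For comparison, the minimum possible |A + A| over all 8-element sets is 2·8 − 1 = 15 (so min K = 15/8), attained only by arithmetic progressions.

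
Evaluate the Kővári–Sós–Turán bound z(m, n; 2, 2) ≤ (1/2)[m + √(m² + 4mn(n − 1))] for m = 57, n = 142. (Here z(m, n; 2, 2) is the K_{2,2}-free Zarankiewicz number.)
z(57, 142; 2, 2) ≤ (1/2)[57 + √(57² + 4·57·142·141)] = (1/2)[57 + √4568265] = 1097.175

Kővári–Sós–Turán: let r_1, ..., r_57 be the row sums and z = Σ r_i the total number of 1s. Each pair of columns can share at most one row with both entries 1 (else a 2×2 all-ones block appears), so Σ_i C(r_i, 2) ≤ C(142, 2) = 10011. By convexity Σ_i C(r_i, 2) ≥ 57·C(z/57, 2) = z(z − 57)/(2·57), giving z² − 57z − 57·142·141 ≤ 0 and hence z ≤ (1/2)[57 + √(3249 + 4·1141254)] = (1/2)[57 + √4568265] ≈ (1/2)(57 + 2137.35) = 1097.175.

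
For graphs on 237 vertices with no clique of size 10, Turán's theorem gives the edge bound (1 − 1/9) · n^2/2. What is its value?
Turán density bound = (8/9) · 237^2/2 = 24964

Turán's theorem: ex(n, K_{r+1}) is achieved by the complete r-partite Turán graph T(n, r) with parts as balanced as possible, and is at most (1 − 1/r) · n^2/2. For r = 9, n = 237: the density bound is (8/9) · 56169/2 = 24964. The integer-valued extremum is e(T(237, 9)) = 24963, which is strictly less than the density bound 24964 since 9 ∤ 237 (the parts of T(237, 9) cannot all be equal).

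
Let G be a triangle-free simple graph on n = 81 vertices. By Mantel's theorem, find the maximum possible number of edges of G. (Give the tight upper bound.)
ex(81, K_3) = ⌊81^2/4⌋ = 1640

Mantel (1907): a triangle-free graph on n vertices has at most ⌊n^2/4⌋ edges, with equality for the complete bipartite graph K_{⌊n/2⌋, ⌈n/2⌉}. For n = 81: ⌊81^2/4⌋ = ⌊6561/4⌋ = 1640. The extremal graph is K_{40, 41}, which has 40·41 = 1640 edges.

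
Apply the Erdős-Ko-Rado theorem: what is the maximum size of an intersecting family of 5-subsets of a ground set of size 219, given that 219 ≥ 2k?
max |F| = C(218, 4) = 91537110

Erdős-Ko-Rado (1961): when n ≥ 2k, max |F| = C(n−1, k−1). The bound is attained by the star {A : i ∈ A} for any fixed i ∈ [n]. Here C(219−1, 5−1) = C(218, 4) = 91537110.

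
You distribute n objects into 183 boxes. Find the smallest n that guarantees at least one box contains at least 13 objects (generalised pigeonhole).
n = (13 − 1)·183 + 1 = 2197

By the generalised pigeonhole principle, to guarantee some box contains ≥ r objects we need more than (r − 1) · k objects total. Threshold: n = (r − 1) · k + 1. With r = 13 and k = 183: n = 12 · 183 + 1 = 2196 + 1 = 2197. For n = 2196 = 12 · 183, we can put exactly 12 objects in every box, avoiding 13 in any single one — so 2197 is tight.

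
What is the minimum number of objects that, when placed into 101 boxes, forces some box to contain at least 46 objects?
n = (46 − 1)·101 + 1 = 4546

By the generalised pigeonhole principle, to guarantee some box contains ≥ r objects we need more than (r − 1) · k objects total. Threshold: n = (r − 1) · k + 1. With r = 46 and k = 101: n = 45 · 101 + 1 = 4545 + 1 = 4546. For n = 4545 = 45 · 101, we can put exactly 45 objects in every box, avoiding 46 in any single one — so 4546 is tight.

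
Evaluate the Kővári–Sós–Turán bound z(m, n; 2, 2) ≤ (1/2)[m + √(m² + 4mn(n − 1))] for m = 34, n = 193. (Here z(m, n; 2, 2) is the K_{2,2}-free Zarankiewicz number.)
z(34, 193; 2, 2) ≤ (1/2)[34 + √(34² + 4·34·193·192)] = (1/2)[34 + √5040772] = 1139.5832

Kővári–Sós–Turán: let r_1, ..., r_34 be the row sums and z = Σ r_i the total number of 1s. Each pair of columns can share at most one row with both entries 1 (else a 2×2 all-ones block appears), so Σ_i C(r_i, 2) ≤ C(193, 2) = 18528. By convexity Σ_i C(r_i, 2) ≥ 34·C(z/34, 2) = z(z − 34)/(2·34), giving z² − 34z − 34·193·192 ≤ 0 and hence z ≤ (1/2)[34 + √(1156 + 4·1259904)] = (1/2)[34 + √5040772] ≈ (1/2)(34 + 2245.1664) = 1139.5832.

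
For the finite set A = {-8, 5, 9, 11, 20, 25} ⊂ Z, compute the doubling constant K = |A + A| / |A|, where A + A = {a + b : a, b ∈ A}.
K = |A + A| / |A| = 21/6 = 7/2

Enumerate A + A = {a + b : a, b ∈ A}. With |A| = 6, there are |A|^2 = 36 ordered sum pairs; collecting distinct values, A + A = {-16, -3, 1, 3, 10, 12, 14, 16, 17, 18, 20, 22, 25, 29, 30, 31, 34, 36, 40, 45, 50}, so |A + A| = 21. Thus K = 21/6 = 7/2. For comparison, the minimum possible |A + A| over all 6-element sets is 2·6 − 1 = 11 (so min K = 11/6), attained only by arithmetic progressions.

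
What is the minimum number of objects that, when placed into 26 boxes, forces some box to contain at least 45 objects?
n = (45 − 1)·26 + 1 = 1145

By the generalised pigeonhole principle, to guarantee some box contains ≥ r objects we need more than (r − 1) · k objects total. Threshold: n = (r − 1) · k + 1. With r = 45 and k = 26: n = 44 · 26 + 1 = 1144 + 1 = 1145. For n = 1144 = 44 · 26, we can put exactly 44 objects in every box, avoiding 45 in any single one — so 1145 is tight.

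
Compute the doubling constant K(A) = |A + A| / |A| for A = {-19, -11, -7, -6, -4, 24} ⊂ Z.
K = |A + A| / |A| = 21/6 = 7/2

Enumerate A + A = {a + b : a, b ∈ A}. With |A| = 6, there are |A|^2 = 36 ordered sum pairs; collecting distinct values, A + A = {-38, -30, -26, -25, -23, -22, -18, -17, -15, -14, -13, -12, -11, -10, -8, 5, 13, 17, 18, 20, 48}, so |A + A| = 21. Thus K = 21/6 = 7/2. For comparison, the minimum possible |A + A| over all 6-element sets is 2·6 − 1 = 11 (so min K = 11/6), attained only by arithmetic progressions.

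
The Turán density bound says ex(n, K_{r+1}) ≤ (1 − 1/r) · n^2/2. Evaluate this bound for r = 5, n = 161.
Turán density bound = (4/5) · 161^2/2 = 51842/5 ≈ 10368.4

Turán's theorem: ex(n, K_{r+1}) is achieved by the complete r-partite Turán graph T(n, r) with parts as balanced as possible, and is at most (1 − 1/r) · n^2/2. For r = 5, n = 161: the density bound is (4/5) · 25921/2 = 51842/5 ≈ 10368.4. The integer-valued extremum is e(T(161, 5)) = 10368, which is strictly less than the density bound 51842/5 since 5 ∤ 161 (the parts of T(161, 5) cannot all be equal).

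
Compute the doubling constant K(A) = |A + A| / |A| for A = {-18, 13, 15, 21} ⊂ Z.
K = |A + A| / |A| = 10/4 = 5/2

Enumerate A + A = {a + b : a, b ∈ A}. With |A| = 4, there are |A|^2 = 16 ordered sum pairs; collecting distinct values, A + A = {-36, -5, -3, 3, 26, 28, 30, 34, 36, 42}, so |A + A| = 10. Thus K = 10/4 = 5/2. For comparison, the minimum possible |A + A| over all 4-element sets is 2·4 − 1 = 7 (so min K = 7/4), attained only by arithmetic progressions.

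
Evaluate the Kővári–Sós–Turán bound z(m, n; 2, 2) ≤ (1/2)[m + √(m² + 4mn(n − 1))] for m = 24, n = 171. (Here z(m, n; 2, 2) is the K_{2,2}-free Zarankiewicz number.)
z(24, 171; 2, 2) ≤ (1/2)[24 + √(24² + 4·24·171·170)] = (1/2)[24 + √2791296] = 847.3586

Kővári–Sós–Turán: let r_1, ..., r_24 be the row sums and z = Σ r_i the total number of 1s. Each pair of columns can share at most one row with both entries 1 (else a 2×2 all-ones block appears), so Σ_i C(r_i, 2) ≤ C(171, 2) = 14535. By convexity Σ_i C(r_i, 2) ≥ 24·C(z/24, 2) = z(z − 24)/(2·24), giving z² − 24z − 24·171·170 ≤ 0 and hence z ≤ (1/2)[24 + √(576 + 4·697680)] = (1/2)[24 + √2791296] ≈ (1/2)(24 + 1670.7172) = 847.3586.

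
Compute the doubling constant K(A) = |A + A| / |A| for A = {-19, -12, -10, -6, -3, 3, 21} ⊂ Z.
K = |A + A| / |A| = 25/7

Enumerate A + A = {a + b : a, b ∈ A}. With |A| = 7, there are |A|^2 = 49 ordered sum pairs; collecting distinct values, A + A = {-38, -31, -29, -25, -24, -22, -20, -18, -16, -15, -13, -12, -9, -7, -6, -3, 0, 2, 6, 9, 11, 15, 18, 24, 42}, so |A + A| = 25. Thus K = 25/7. For comparison, the minimum possible |A + A| over all 7-element sets is 2·7 − 1 = 13 (so min K = 13/7), attained only by arithmetic progressions.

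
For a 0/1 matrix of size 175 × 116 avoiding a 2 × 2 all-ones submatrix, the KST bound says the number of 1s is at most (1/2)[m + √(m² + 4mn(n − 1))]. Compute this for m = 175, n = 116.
z(175, 116; 2, 2) ≤ (1/2)[175 + √(175² + 4·175·116·115)] = (1/2)[175 + √9368625] = 1617.9105

Kővári–Sós–Turán: let r_1, ..., r_175 be the row sums and z = Σ r_i the total number of 1s. Each pair of columns can share at most one row with both entries 1 (else a 2×2 all-ones block appears), so Σ_i C(r_i, 2) ≤ C(116, 2) = 6670. By convexity Σ_i C(r_i, 2) ≥ 175·C(z/175, 2) = z(z − 175)/(2·175), giving z² − 175z − 175·116·115 ≤ 0 and hence z ≤ (1/2)[175 + √(30625 + 4·2334500)] = (1/2)[175 + √9368625] ≈ (1/2)(175 + 3060.821) = 1617.9105.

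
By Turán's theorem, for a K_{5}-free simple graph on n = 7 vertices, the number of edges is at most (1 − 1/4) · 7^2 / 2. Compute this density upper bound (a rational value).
Turán density bound = (3/4) · 7^2/2 = 147/8 ≈ 18.375

Turán's theorem: ex(n, K_{r+1}) is achieved by the complete r-partite Turán graph T(n, r) with parts as balanced as possible, and is at most (1 − 1/r) · n^2/2. For r = 4, n = 7: the density bound is (3/4) · 49/2 = 147/8 ≈ 18.375. The integer-valued extremum is e(T(7, 4)) = 18, which is strictly less than the density bound 147/8 since 4 ∤ 7 (the parts of T(7, 4) cannot all be equal).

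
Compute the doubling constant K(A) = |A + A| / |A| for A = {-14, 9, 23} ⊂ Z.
K = |A + A| / |A| = 6/3 = 2

Enumerate A + A = {a + b : a, b ∈ A}. With |A| = 3, there are |A|^2 = 9 ordered sum pairs; collecting distinct values, A + A = {-28, -5, 9, 18, 32, 46}, so |A + A| = 6. Thus K = 6/3 = 2. For comparison, the minimum possible |A + A| over all 3-element sets is 2·3 − 1 = 5 (so min K = 5/3), attained only by arithmetic progressions.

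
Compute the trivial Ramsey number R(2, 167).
R(2, 167) = 167

R(2, k) = k for all k ≥ 2: in a 2-colouring of K_k, either some edge is red (a red K_2) or all edges are blue (a blue K_k). And K_{166} coloured all-blue has no blue K_167, so R(2, 167) > 166. Hence R(2, 167) = 167.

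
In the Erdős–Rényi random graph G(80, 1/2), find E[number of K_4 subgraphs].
E[# K_4] = C(80, 4) · (1/2)^C(4, 2) = 1581580 / 2^6 = 395395/16 = 24712.1875

For each 4-subset S of vertices (there are C(80, 4) = 1581580 such S), let X_S = 1 if S induces a K_4 (all C(4, 2) = 6 edges present). Then P(X_S = 1) = (1/2)^6 = 1/64. By linearity of expectation, E[# K_4] = C(80, 4) · (1/2)^6 = 1581580 / 64 = 395395/16 = 24712.1875.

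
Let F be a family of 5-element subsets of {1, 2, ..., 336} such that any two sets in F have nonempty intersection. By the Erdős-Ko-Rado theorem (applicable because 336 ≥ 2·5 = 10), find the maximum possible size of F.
max |F| = C(335, 4) = 515421285

Erdős-Ko-Rado (1961): when n ≥ 2k, max |F| = C(n−1, k−1). The bound is attained by the star {A : i ∈ A} for any fixed i ∈ [n]. Here C(336−1, 5−1) = C(335, 4) = 515421285.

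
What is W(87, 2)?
W(87, 2) = 87 + 1 = 88

A 2-term AP is any pair of integers, so a monochromatic 2-AP exists iff some colour is used at least twice. With 87 colours, the colouring i ↦ i on {1, ..., 87} uses each colour once, avoiding any monochromatic pair, so W(87, 2) > 87. For {1, ..., 88}, pigeonhole forces two integers of the same colour, which form a monochromatic 2-AP. Hence W(87, 2) = 88.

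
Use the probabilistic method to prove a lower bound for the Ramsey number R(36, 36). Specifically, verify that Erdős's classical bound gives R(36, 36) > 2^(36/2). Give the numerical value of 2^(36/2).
2^(36/2) = 262144; so R(36, 36) > 262144

Colour each edge of K_n uniformly at random with red/blue. The expected number of monochromatic K_36 is C(n, 36) · 2 · 2^(−C(36,2)). If C(n, 36) · 2^(1 − C(36,2)) < 1, then with positive probability no monochromatic K_36 exists, so R(36, 36) > n. The standard estimate C(n, 36) ≤ n^36/36! shows this inequality holds whenever n ≤ 2^(36/2) (since 36! · 2^(C(36,2) − 1) > 2^(36^2/2) ≥ n^36). Hence R(36, 36) > 2^(36/2) = 262144.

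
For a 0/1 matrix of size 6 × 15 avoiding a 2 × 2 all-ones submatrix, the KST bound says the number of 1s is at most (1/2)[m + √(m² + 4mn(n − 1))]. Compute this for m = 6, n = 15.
z(6, 15; 2, 2) ≤ (1/2)[6 + √(6² + 4·6·15·14)] = (1/2)[6 + √5076] = 38.623

Kővári–Sós–Turán: let r_1, ..., r_6 be the row sums and z = Σ r_i the total number of 1s. Each pair of columns can share at most one row with both entries 1 (else a 2×2 all-ones block appears), so Σ_i C(r_i, 2) ≤ C(15, 2) = 105. By convexity Σ_i C(r_i, 2) ≥ 6·C(z/6, 2) = z(z − 6)/(2·6), giving z² − 6z − 6·15·14 ≤ 0 and hence z ≤ (1/2)[6 + √(36 + 4·1260)] = (1/2)[6 + √5076] ≈ (1/2)(6 + 71.2461) = 38.623.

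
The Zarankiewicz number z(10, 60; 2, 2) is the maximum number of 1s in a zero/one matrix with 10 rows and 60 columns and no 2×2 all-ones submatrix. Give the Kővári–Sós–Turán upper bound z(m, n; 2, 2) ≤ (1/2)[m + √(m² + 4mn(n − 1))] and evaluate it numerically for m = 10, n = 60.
z(10, 60; 2, 2) ≤ (1/2)[10 + √(10² + 4·10·60·59)] = (1/2)[10 + √141700] = 193.2153

Kővári–Sós–Turán: let r_1, ..., r_10 be the row sums and z = Σ r_i the total number of 1s. Each pair of columns can share at most one row with both entries 1 (else a 2×2 all-ones block appears), so Σ_i C(r_i, 2) ≤ C(60, 2) = 1770. By convexity Σ_i C(r_i, 2) ≥ 10·C(z/10, 2) = z(z − 10)/(2·10), giving z² − 10z − 10·60·59 ≤ 0 and hence z ≤ (1/2)[10 + √(100 + 4·35400)] = (1/2)[10 + √141700] ≈ (1/2)(10 + 376.4306) = 193.2153.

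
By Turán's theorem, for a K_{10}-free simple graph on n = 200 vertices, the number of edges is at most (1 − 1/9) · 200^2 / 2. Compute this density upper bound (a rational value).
Turán density bound = (8/9) · 200^2/2 = 160000/9 ≈ 17777.7778

Turán's theorem: ex(n, K_{r+1}) is achieved by the complete r-partite Turán graph T(n, r) with parts as balanced as possible, and is at most (1 − 1/r) · n^2/2. For r = 9, n = 200: the density bound is (8/9) · 40000/2 = 160000/9 ≈ 17777.7778. The integer-valued extremum is e(T(200, 9)) = 17777, which is strictly less than the density bound 160000/9 since 9 ∤ 200 (the parts of T(200, 9) cannot all be equal).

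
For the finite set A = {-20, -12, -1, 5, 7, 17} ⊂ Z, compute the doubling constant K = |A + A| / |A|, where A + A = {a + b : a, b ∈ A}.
K = |A + A| / |A| = 20/6 = 10/3

Enumerate A + A = {a + b : a, b ∈ A}. With |A| = 6, there are |A|^2 = 36 ordered sum pairs; collecting distinct values, A + A = {-40, -32, -24, -21, -15, -13, -7, -5, -3, -2, 4, 5, 6, 10, 12, 14, 16, 22, 24, 34}, so |A + A| = 20. Thus K = 20/6 = 10/3. For comparison, the minimum possible |A + A| over all 6-element sets is 2·6 − 1 = 11 (so min K = 11/6), attained only by arithmetic progressions.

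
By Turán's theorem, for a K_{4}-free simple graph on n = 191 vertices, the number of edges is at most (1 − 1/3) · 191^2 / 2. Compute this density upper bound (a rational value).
Turán density bound = (2/3) · 191^2/2 = 36481/3 ≈ 12160.3333

Turán's theorem: ex(n, K_{r+1}) is achieved by the complete r-partite Turán graph T(n, r) with parts as balanced as possible, and is at most (1 − 1/r) · n^2/2. For r = 3, n = 191: the density bound is (2/3) · 36481/2 = 36481/3 ≈ 12160.3333. The integer-valued extremum is e(T(191, 3)) = 12160, which is strictly less than the density bound 36481/3 since 3 ∤ 191 (the parts of T(191, 3) cannot all be equal).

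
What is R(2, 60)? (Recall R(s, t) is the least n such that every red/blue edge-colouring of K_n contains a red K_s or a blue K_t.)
R(2, 60) = 60

R(2, k) = k for all k ≥ 2: in a 2-colouring of K_k, either some edge is red (a red K_2) or all edges are blue (a blue K_k). And K_{59} coloured all-blue has no blue K_60, so R(2, 60) > 59. Hence R(2, 60) = 60.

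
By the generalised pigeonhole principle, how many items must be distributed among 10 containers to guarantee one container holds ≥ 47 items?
n = (47 − 1)·10 + 1 = 461

By the generalised pigeonhole principle, to guarantee some box contains ≥ r objects we need more than (r − 1) · k objects total. Threshold: n = (r − 1) · k + 1. With r = 47 and k = 10: n = 46 · 10 + 1 = 460 + 1 = 461. For n = 460 = 46 · 10, we can put exactly 46 objects in every box, avoiding 47 in any single one — so 461 is tight.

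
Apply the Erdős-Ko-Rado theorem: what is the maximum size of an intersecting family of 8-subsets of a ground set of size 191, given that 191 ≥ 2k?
max |F| = C(190, 7) = 1585940245560

Erdős-Ko-Rado (1961): when n ≥ 2k, max |F| = C(n−1, k−1). The bound is attained by the star {A : i ∈ A} for any fixed i ∈ [n]. Here C(191−1, 8−1) = C(190, 7) = 1585940245560.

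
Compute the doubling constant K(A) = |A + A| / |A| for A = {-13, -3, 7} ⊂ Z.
K = |A + A| / |A| = 5/3

Enumerate A + A = {a + b : a, b ∈ A}. With |A| = 3, there are |A|^2 = 9 ordered sum pairs; collecting distinct values, A + A = {-26, -16, -6, 4, 14}, so |A + A| = 5. Thus K = 5/3. Here |A + A| = 2|A| − 1 = 5, the minimum possible — so K = 5/3 is minimal, which holds iff A is an arithmetic progression.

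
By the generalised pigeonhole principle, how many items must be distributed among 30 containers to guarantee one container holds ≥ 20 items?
n = (20 − 1)·30 + 1 = 571

By the generalised pigeonhole principle, to guarantee some box contains ≥ r objects we need more than (r − 1) · k objects total. Threshold: n = (r − 1) · k + 1. With r = 20 and k = 30: n = 19 · 30 + 1 = 570 + 1 = 571. For n = 570 = 19 · 30, we can put exactly 19 objects in every box, avoiding 20 in any single one — so 571 is tight.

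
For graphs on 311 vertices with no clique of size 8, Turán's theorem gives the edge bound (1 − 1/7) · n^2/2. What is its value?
Turán density bound = (6/7) · 311^2/2 = 290163/7 ≈ 41451.8571

Turán's theorem: ex(n, K_{r+1}) is achieved by the complete r-partite Turán graph T(n, r) with parts as balanced as possible, and is at most (1 − 1/r) · n^2/2. For r = 7, n = 311: the density bound is (6/7) · 96721/2 = 290163/7 ≈ 41451.8571. The integer-valued extremum is e(T(311, 7)) = 41451, which is strictly less than the density bound 290163/7 since 7 ∤ 311 (the parts of T(311, 7) cannot all be equal).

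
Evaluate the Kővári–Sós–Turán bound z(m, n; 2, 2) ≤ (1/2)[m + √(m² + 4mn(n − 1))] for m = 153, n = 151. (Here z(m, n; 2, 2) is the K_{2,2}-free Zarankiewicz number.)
z(153, 151; 2, 2) ≤ (1/2)[153 + √(153² + 4·153·151·150)] = (1/2)[153 + √13885209] = 1939.6431

Kővári–Sós–Turán: let r_1, ..., r_153 be the row sums and z = Σ r_i the total number of 1s. Each pair of columns can share at most one row with both entries 1 (else a 2×2 all-ones block appears), so Σ_i C(r_i, 2) ≤ C(151, 2) = 11325. By convexity Σ_i C(r_i, 2) ≥ 153·C(z/153, 2) = z(z − 153)/(2·153), giving z² − 153z − 153·151·150 ≤ 0 and hence z ≤ (1/2)[153 + √(23409 + 4·3465450)] = (1/2)[153 + √13885209] ≈ (1/2)(153 + 3726.2862) = 1939.6431.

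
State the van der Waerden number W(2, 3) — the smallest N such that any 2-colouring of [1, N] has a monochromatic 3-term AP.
W(2, 3) = 9

Lower bound: the 2-colouring RRBBRRBB of {1, ..., 8} (R at positions {1, 2, 5, 6}, B at {3, 4, 7, 8}) contains no monochromatic 3-term AP, so W(2, 3) > 8. Upper bound: a case analysis on any 2-colouring of {1, ..., 9} forces such an AP. Hence W(2, 3) = 9.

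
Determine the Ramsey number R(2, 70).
R(2, 70) = 70

R(2, k) = k for all k ≥ 2: in a 2-colouring of K_k, either some edge is red (a red K_2) or all edges are blue (a blue K_k). And K_{69} coloured all-blue has no blue K_70, so R(2, 70) > 69. Hence R(2, 70) = 70.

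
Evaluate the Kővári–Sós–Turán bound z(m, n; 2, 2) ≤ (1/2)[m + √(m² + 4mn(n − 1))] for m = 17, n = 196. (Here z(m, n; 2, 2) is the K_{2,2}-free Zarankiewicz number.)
z(17, 196; 2, 2) ≤ (1/2)[17 + √(17² + 4·17·196·195)] = (1/2)[17 + √2599249] = 814.6093

Kővári–Sós–Turán: let r_1, ..., r_17 be the row sums and z = Σ r_i the total number of 1s. Each pair of columns can share at most one row with both entries 1 (else a 2×2 all-ones block appears), so Σ_i C(r_i, 2) ≤ C(196, 2) = 19110. By convexity Σ_i C(r_i, 2) ≥ 17·C(z/17, 2) = z(z − 17)/(2·17), giving z² − 17z − 17·196·195 ≤ 0 and hence z ≤ (1/2)[17 + √(289 + 4·649740)] = (1/2)[17 + √2599249] ≈ (1/2)(17 + 1612.2187) = 814.6093.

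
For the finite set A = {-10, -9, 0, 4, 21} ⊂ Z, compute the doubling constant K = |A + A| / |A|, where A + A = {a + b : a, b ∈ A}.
K = |A + A| / |A| = 15/5 = 3

Enumerate A + A = {a + b : a, b ∈ A}. With |A| = 5, there are |A|^2 = 25 ordered sum pairs; collecting distinct values, A + A = {-20, -19, -18, -10, -9, -6, -5, 0, 4, 8, 11, 12, 21, 25, 42}, so |A + A| = 15. Thus K = 15/5 = 3. For comparison, the minimum possible |A + A| over all 5-element sets is 2·5 − 1 = 9 (so min K = 9/5), attained only by arithmetic progressions.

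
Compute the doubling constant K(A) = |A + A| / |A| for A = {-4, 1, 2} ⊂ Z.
K = |A + A| / |A| = 6/3 = 2

Enumerate A + A = {a + b : a, b ∈ A}. With |A| = 3, there are |A|^2 = 9 ordered sum pairs; collecting distinct values, A + A = {-8, -3, -2, 2, 3, 4}, so |A + A| = 6. Thus K = 6/3 = 2. For comparison, the minimum possible |A + A| over all 3-element sets is 2·3 − 1 = 5 (so min K = 5/3), attained only by arithmetic progressions.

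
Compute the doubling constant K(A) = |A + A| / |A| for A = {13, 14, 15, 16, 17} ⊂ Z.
K = |A + A| / |A| = 9/5

Enumerate A + A = {a + b : a, b ∈ A}. With |A| = 5, there are |A|^2 = 25 ordered sum pairs; collecting distinct values, A + A = {26, 27, 28, 29, 30, 31, 32, 33, 34}, so |A + A| = 9. Thus K = 9/5. Here |A + A| = 2|A| − 1 = 9, the minimum possible — so K = 9/5 is minimal, which holds iff A is an arithmetic progression.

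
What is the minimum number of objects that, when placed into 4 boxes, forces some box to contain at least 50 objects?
n = (50 − 1)·4 + 1 = 197

By the generalised pigeonhole principle, to guarantee some box contains ≥ r objects we need more than (r − 1) · k objects total. Threshold: n = (r − 1) · k + 1. With r = 50 and k = 4: n = 49 · 4 + 1 = 196 + 1 = 197. For n = 196 = 49 · 4, we can put exactly 49 objects in every box, avoiding 50 in any single one — so 197 is tight.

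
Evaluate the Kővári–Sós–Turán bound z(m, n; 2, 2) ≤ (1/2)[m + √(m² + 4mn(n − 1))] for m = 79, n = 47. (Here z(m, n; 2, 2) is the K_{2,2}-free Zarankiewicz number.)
z(79, 47; 2, 2) ≤ (1/2)[79 + √(79² + 4·79·47·46)] = (1/2)[79 + √689433] = 454.6605

Kővári–Sós–Turán: let r_1, ..., r_79 be the row sums and z = Σ r_i the total number of 1s. Each pair of columns can share at most one row with both entries 1 (else a 2×2 all-ones block appears), so Σ_i C(r_i, 2) ≤ C(47, 2) = 1081. By convexity Σ_i C(r_i, 2) ≥ 79·C(z/79, 2) = z(z − 79)/(2·79), giving z² − 79z − 79·47·46 ≤ 0 and hence z ≤ (1/2)[79 + √(6241 + 4·170798)] = (1/2)[79 + √689433] ≈ (1/2)(79 + 830.321) = 454.6605.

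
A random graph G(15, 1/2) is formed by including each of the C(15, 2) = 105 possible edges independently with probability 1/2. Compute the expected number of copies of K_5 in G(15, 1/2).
E[# K_5] = C(15, 5) · (1/2)^C(5, 2) = 3003 / 2^10 ≈ 2.932617

For each 5-subset S of vertices (there are C(15, 5) = 3003 such S), let X_S = 1 if S induces a K_5 (all C(5, 2) = 10 edges present). Then P(X_S = 1) = (1/2)^10 = 1/1024. By linearity of expectation, E[# K_5] = C(15, 5) · (1/2)^10 = 3003 / 1024 ≈ 2.932617.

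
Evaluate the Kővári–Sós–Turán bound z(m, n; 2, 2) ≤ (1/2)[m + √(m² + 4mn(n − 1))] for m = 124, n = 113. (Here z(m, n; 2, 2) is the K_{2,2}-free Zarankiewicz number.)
z(124, 113; 2, 2) ≤ (1/2)[124 + √(124² + 4·124·113·112)] = (1/2)[124 + √6292752] = 1316.2679

Kővári–Sós–Turán: let r_1, ..., r_124 be the row sums and z = Σ r_i the total number of 1s. Each pair of columns can share at most one row with both entries 1 (else a 2×2 all-ones block appears), so Σ_i C(r_i, 2) ≤ C(113, 2) = 6328. By convexity Σ_i C(r_i, 2) ≥ 124·C(z/124, 2) = z(z − 124)/(2·124), giving z² − 124z − 124·113·112 ≤ 0 and hence z ≤ (1/2)[124 + √(15376 + 4·1569344)] = (1/2)[124 + √6292752] ≈ (1/2)(124 + 2508.5358) = 1316.2679.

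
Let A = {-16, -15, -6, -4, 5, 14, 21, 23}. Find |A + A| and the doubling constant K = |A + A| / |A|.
K = |A + A| / |A| = 29/8

Enumerate A + A = {a + b : a, b ∈ A}. With |A| = 8, there are |A|^2 = 64 ordered sum pairs; collecting distinct values, A + A = {-32, -31, -30, -22, -21, -20, -19, -12, -11, -10, -8, -2, -1, 1, 5, 6, 7, 8, 10, 15, 17, 19, 26, 28, 35, 37, 42, 44, 46}, so |A + A| = 29. Thus K = 29/8. For comparison, the minimum possible |A + A| over all 8-element sets is 2·8 − 1 = 15 (so min K = 15/8), attained only by arithmetic progressions.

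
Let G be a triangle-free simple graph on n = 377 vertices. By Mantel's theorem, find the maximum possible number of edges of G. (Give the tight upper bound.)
ex(377, K_3) = ⌊377^2/4⌋ = 35532

Mantel (1907): a triangle-free graph on n vertices has at most ⌊n^2/4⌋ edges, with equality for the complete bipartite graph K_{⌊n/2⌋, ⌈n/2⌉}. For n = 377: ⌊377^2/4⌋ = ⌊142129/4⌋ = 35532. The extremal graph is K_{188, 189}, which has 188·189 = 35532 edges.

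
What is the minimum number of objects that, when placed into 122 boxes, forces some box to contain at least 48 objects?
n = (48 − 1)·122 + 1 = 5735

By the generalised pigeonhole principle, to guarantee some box contains ≥ r objects we need more than (r − 1) · k objects total. Threshold: n = (r − 1) · k + 1. With r = 48 and k = 122: n = 47 · 122 + 1 = 5734 + 1 = 5735. For n = 5734 = 47 · 122, we can put exactly 47 objects in every box, avoiding 48 in any single one — so 5735 is tight.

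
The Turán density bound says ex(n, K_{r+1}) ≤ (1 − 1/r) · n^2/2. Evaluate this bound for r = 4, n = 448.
Turán density bound = (3/4) · 448^2/2 = 75264

Turán's theorem: ex(n, K_{r+1}) is achieved by the complete r-partite Turán graph T(n, r) with parts as balanced as possible, and is at most (1 − 1/r) · n^2/2. For r = 4, n = 448: the density bound is (3/4) · 200704/2 = 75264. Since 4 ∣ 448, the Turán graph T(448, 4) has parts of equal size 112, and its edge count e(T(448, 4)) = 75264 attains the density bound exactly.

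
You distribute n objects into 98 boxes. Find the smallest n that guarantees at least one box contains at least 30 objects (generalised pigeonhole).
n = (30 − 1)·98 + 1 = 2843

By the generalised pigeonhole principle, to guarantee some box contains ≥ r objects we need more than (r − 1) · k objects total. Threshold: n = (r − 1) · k + 1. With r = 30 and k = 98: n = 29 · 98 + 1 = 2842 + 1 = 2843. For n = 2842 = 29 · 98, we can put exactly 29 objects in every box, avoiding 30 in any single one — so 2843 is tight.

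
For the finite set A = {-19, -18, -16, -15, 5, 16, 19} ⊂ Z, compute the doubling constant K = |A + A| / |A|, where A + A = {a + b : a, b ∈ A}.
K = |A + A| / |A| = 25/7

Enumerate A + A = {a + b : a, b ∈ A}. With |A| = 7, there are |A|^2 = 49 ordered sum pairs; collecting distinct values, A + A = {-38, -37, -36, -35, -34, -33, -32, -31, -30, -14, -13, -11, -10, -3, -2, 0, 1, 3, 4, 10, 21, 24, 32, 35, 38}, so |A + A| = 25. Thus K = 25/7. For comparison, the minimum possible |A + A| over all 7-element sets is 2·7 − 1 = 13 (so min K = 13/7), attained only by arithmetic progressions.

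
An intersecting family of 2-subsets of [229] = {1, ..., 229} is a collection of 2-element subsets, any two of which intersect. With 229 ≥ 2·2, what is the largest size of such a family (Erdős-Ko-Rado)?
max |F| = C(228, 1) = 228

Erdős-Ko-Rado (1961): when n ≥ 2k, max |F| = C(n−1, k−1). The bound is attained by the star {A : i ∈ A} for any fixed i ∈ [n]. Here C(229−1, 2−1) = C(228, 1) = 228.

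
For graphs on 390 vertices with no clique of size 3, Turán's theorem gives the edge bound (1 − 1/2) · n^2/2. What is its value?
Turán density bound = (1/2) · 390^2/2 = 38025

Turán's theorem: ex(n, K_{r+1}) is achieved by the complete r-partite Turán graph T(n, r) with parts as balanced as possible, and is at most (1 − 1/r) · n^2/2. For r = 2, n = 390: the density bound is (1/2) · 152100/2 = 38025. Since 2 ∣ 390, the Turán graph T(390, 2) has parts of equal size 195, and its edge count e(T(390, 2)) = 38025 attains the density bound exactly.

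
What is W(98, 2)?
W(98, 2) = 98 + 1 = 99

A 2-term AP is any pair of integers, so a monochromatic 2-AP exists iff some colour is used at least twice. With 98 colours, the colouring i ↦ i on {1, ..., 98} uses each colour once, avoiding any monochromatic pair, so W(98, 2) > 98. For {1, ..., 99}, pigeonhole forces two integers of the same colour, which form a monochromatic 2-AP. Hence W(98, 2) = 99.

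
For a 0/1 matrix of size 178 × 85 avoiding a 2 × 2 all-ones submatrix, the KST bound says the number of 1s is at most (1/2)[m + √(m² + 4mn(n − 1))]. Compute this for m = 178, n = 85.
z(178, 85; 2, 2) ≤ (1/2)[178 + √(178² + 4·178·85·84)] = (1/2)[178 + √5115364] = 1219.8585

Kővári–Sós–Turán: let r_1, ..., r_178 be the row sums and z = Σ r_i the total number of 1s. Each pair of columns can share at most one row with both entries 1 (else a 2×2 all-ones block appears), so Σ_i C(r_i, 2) ≤ C(85, 2) = 3570. By convexity Σ_i C(r_i, 2) ≥ 178·C(z/178, 2) = z(z − 178)/(2·178), giving z² − 178z − 178·85·84 ≤ 0 and hence z ≤ (1/2)[178 + √(31684 + 4·1270920)] = (1/2)[178 + √5115364] ≈ (1/2)(178 + 2261.717) = 1219.8585.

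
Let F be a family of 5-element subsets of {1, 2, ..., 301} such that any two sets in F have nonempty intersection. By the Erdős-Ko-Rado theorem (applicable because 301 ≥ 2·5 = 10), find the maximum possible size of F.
max |F| = C(300, 4) = 330791175

Erdős-Ko-Rado (1961): when n ≥ 2k, max |F| = C(n−1, k−1). The bound is attained by the star {A : i ∈ A} for any fixed i ∈ [n]. Here C(301−1, 5−1) = C(300, 4) = 330791175.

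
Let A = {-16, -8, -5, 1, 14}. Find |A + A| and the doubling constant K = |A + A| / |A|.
K = |A + A| / |A| = 15/5 = 3

Enumerate A + A = {a + b : a, b ∈ A}. With |A| = 5, there are |A|^2 = 25 ordered sum pairs; collecting distinct values, A + A = {-32, -24, -21, -16, -15, -13, -10, -7, -4, -2, 2, 6, 9, 15, 28}, so |A + A| = 15. Thus K = 15/5 = 3. For comparison, the minimum possible |A + A| over all 5-element sets is 2·5 − 1 = 9 (so min K = 9/5), attained only by arithmetic progressions.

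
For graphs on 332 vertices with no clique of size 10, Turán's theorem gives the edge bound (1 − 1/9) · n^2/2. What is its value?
Turán density bound = (8/9) · 332^2/2 = 440896/9 ≈ 48988.4444

Turán's theorem: ex(n, K_{r+1}) is achieved by the complete r-partite Turán graph T(n, r) with parts as balanced as possible, and is at most (1 − 1/r) · n^2/2. For r = 9, n = 332: the density bound is (8/9) · 110224/2 = 440896/9 ≈ 48988.4444. The integer-valued extremum is e(T(332, 9)) = 48988, which is strictly less than the density bound 440896/9 since 9 ∤ 332 (the parts of T(332, 9) cannot all be equal).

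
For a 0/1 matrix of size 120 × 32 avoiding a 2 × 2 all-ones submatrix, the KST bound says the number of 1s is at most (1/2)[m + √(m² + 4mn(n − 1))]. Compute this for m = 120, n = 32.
z(120, 32; 2, 2) ≤ (1/2)[120 + √(120² + 4·120·32·31)] = (1/2)[120 + √490560] = 410.1999

Kővári–Sós–Turán: let r_1, ..., r_120 be the row sums and z = Σ r_i the total number of 1s. Each pair of columns can share at most one row with both entries 1 (else a 2×2 all-ones block appears), so Σ_i C(r_i, 2) ≤ C(32, 2) = 496. By convexity Σ_i C(r_i, 2) ≥ 120·C(z/120, 2) = z(z − 120)/(2·120), giving z² − 120z − 120·32·31 ≤ 0 and hence z ≤ (1/2)[120 + √(14400 + 4·119040)] = (1/2)[120 + √490560] ≈ (1/2)(120 + 700.3999) = 410.1999.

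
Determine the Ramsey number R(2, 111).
R(2, 111) = 111

R(2, k) = k for all k ≥ 2: in a 2-colouring of K_k, either some edge is red (a red K_2) or all edges are blue (a blue K_k). And K_{110} coloured all-blue has no blue K_111, so R(2, 111) > 110. Hence R(2, 111) = 111.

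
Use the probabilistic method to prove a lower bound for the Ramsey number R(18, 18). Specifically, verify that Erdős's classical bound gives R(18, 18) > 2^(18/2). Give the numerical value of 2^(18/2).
2^(18/2) = 512; so R(18, 18) > 512

Colour each edge of K_n uniformly at random with red/blue. The expected number of monochromatic K_18 is C(n, 18) · 2 · 2^(−C(18,2)). If C(n, 18) · 2^(1 − C(18,2)) < 1, then with positive probability no monochromatic K_18 exists, so R(18, 18) > n. The standard estimate C(n, 18) ≤ n^18/18! shows this inequality holds whenever n ≤ 2^(18/2) (since 18! · 2^(C(18,2) − 1) > 2^(18^2/2) ≥ n^18). Hence R(18, 18) > 2^(18/2) = 512.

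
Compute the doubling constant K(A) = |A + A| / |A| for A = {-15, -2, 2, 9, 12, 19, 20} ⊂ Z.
K = |A + A| / |A| = 25/7

Enumerate A + A = {a + b : a, b ∈ A}. With |A| = 7, there are |A|^2 = 49 ordered sum pairs; collecting distinct values, A + A = {-30, -17, -13, -6, -4, -3, 0, 4, 5, 7, 10, 11, 14, 17, 18, 21, 22, 24, 28, 29, 31, 32, 38, 39, 40}, so |A + A| = 25. Thus K = 25/7. For comparison, the minimum possible |A + A| over all 7-element sets is 2·7 − 1 = 13 (so min K = 13/7), attained only by arithmetic progressions.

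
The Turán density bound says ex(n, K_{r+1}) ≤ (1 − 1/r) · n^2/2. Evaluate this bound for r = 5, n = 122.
Turán density bound = (4/5) · 122^2/2 = 29768/5 ≈ 5953.6

Turán's theorem: ex(n, K_{r+1}) is achieved by the complete r-partite Turán graph T(n, r) with parts as balanced as possible, and is at most (1 − 1/r) · n^2/2. For r = 5, n = 122: the density bound is (4/5) · 14884/2 = 29768/5 ≈ 5953.6. The integer-valued extremum is e(T(122, 5)) = 5953, which is strictly less than the density bound 29768/5 since 5 ∤ 122 (the parts of T(122, 5) cannot all be equal).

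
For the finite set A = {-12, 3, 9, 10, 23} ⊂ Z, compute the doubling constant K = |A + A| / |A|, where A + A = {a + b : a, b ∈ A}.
K = |A + A| / |A| = 15/5 = 3

Enumerate A + A = {a + b : a, b ∈ A}. With |A| = 5, there are |A|^2 = 25 ordered sum pairs; collecting distinct values, A + A = {-24, -9, -3, -2, 6, 11, 12, 13, 18, 19, 20, 26, 32, 33, 46}, so |A + A| = 15. Thus K = 15/5 = 3. For comparison, the minimum possible |A + A| over all 5-element sets is 2·5 − 1 = 9 (so min K = 9/5), attained only by arithmetic progressions.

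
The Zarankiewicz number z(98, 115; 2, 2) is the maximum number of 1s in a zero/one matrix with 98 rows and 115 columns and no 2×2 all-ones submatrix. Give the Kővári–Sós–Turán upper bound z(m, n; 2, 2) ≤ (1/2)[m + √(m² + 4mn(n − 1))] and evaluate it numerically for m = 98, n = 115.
z(98, 115; 2, 2) ≤ (1/2)[98 + √(98² + 4·98·115·114)] = (1/2)[98 + √5148724] = 1183.54

Kővári–Sós–Turán: let r_1, ..., r_98 be the row sums and z = Σ r_i the total number of 1s. Each pair of columns can share at most one row with both entries 1 (else a 2×2 all-ones block appears), so Σ_i C(r_i, 2) ≤ C(115, 2) = 6555. By convexity Σ_i C(r_i, 2) ≥ 98·C(z/98, 2) = z(z − 98)/(2·98), giving z² − 98z − 98·115·114 ≤ 0 and hence z ≤ (1/2)[98 + √(9604 + 4·1284780)] = (1/2)[98 + √5148724] ≈ (1/2)(98 + 2269.08) = 1183.54.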